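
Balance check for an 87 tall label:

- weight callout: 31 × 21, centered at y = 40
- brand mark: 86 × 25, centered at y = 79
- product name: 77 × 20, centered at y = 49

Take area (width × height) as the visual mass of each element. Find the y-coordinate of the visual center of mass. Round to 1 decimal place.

y ≈ 62.5

Areas → weights: weight callout 31·21 = 651, brand mark 86·25 = 2150, product name 77·20 = 1540; Σw = 4341.
y-moment: 651·40 + 2150·79 + 1540·49 = 271350; centroid 271350/4341 ≈ 62.51.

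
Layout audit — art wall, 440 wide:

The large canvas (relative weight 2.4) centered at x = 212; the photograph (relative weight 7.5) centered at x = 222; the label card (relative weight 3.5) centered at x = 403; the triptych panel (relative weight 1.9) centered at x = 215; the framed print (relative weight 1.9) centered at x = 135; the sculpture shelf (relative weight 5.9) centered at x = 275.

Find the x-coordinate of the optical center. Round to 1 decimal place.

x ≈ 254.2

Weights sum to 2.4 + 7.5 + 3.5 + 1.9 + 1.9 + 5.9 = 23.1.
Σw·x = 5871.8; x̄ = 5871.8/23.1 ≈ 254.19.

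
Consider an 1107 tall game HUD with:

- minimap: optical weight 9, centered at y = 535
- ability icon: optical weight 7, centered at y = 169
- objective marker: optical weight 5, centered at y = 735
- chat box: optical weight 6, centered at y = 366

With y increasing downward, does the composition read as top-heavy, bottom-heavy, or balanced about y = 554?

top-heavy

Σw = 9 + 7 + 5 + 6 = 27.
y-moment: 9·535 + 7·169 + 5·735 + 6·366 = 11869; centroid 11869/27 ≈ 439.59.
439.6 lies above (smaller y than) the midline 554, so the layout is top-heavy.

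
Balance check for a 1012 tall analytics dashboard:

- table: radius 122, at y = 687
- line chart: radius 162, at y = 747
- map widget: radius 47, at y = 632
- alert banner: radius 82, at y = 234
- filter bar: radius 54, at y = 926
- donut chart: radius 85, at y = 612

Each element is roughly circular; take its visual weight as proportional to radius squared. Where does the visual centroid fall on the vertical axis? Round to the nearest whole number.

r² weights: table 122² = 14884, line chart 162² = 26244, map widget 47² = 2209, alert banner 82² = 6724, filter bar 54² = 2916, donut chart 85² = 7225. Total = 60202.
y: (14884·687 + 26244·747 + 2209·632 + 6724·234 + 2916·926 + 7225·612) / 60202 = 39920996 / 60202 ≈ 663.12

y ≈ 663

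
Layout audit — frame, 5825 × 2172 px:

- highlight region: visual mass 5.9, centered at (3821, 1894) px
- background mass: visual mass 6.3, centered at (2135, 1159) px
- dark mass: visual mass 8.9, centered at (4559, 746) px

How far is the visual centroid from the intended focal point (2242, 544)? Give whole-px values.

≈ 1530 px

Σw = 5.9 + 6.3 + 8.9 = 21.1.
x-moment: 5.9·3821 + 6.3·2135 + 8.9·4559 = 76569.5; centroid 76569.5/21.1 ≈ 3628.89.
y-moment: 5.9·1894 + 6.3·1159 + 8.9·746 = 25115.7; centroid 25115.7/21.1 ≈ 1190.32.
From (2242, 544): dx = 1386.89, dy = 646.32, so the distance is √(dx²+dy²) ≈ 1530.09.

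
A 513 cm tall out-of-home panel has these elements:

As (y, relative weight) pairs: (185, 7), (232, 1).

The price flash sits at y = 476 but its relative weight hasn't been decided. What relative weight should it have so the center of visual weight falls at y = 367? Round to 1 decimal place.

w ≈ 12.9

Existing Σw = 8 (7 + 1); existing moment 7·185 + 1·232 = 1527.
Set Σw·y/Σw = 367: (1527 + 476w) = 367·(8 + w).
Solving: w = (367·8 − 1527) / (476 − 367) = 1409 / 109 ≈ 12.93.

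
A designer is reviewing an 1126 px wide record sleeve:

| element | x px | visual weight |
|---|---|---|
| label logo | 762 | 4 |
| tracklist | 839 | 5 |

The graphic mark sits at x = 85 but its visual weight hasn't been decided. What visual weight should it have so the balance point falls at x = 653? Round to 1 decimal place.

Fixed elements: Σw = 4 + 5 = 9, Σw·x = 4·762 + 5·839 = 7243.
Balance at x = 653 requires (7243 + w·85) / (9 + w) = 653.
Rearranging, w·(85 − 653) = 653·9 − 7243 = -1366, so w ≈ -1366/-568 = 2.40.

w ≈ 2.4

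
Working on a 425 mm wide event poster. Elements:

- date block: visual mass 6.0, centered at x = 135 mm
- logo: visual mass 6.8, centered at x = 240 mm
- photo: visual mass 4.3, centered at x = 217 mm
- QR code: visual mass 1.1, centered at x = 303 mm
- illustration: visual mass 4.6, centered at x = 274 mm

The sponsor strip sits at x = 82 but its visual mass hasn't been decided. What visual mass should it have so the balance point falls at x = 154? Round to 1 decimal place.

Existing Σw = 22.8 (6.0 + 6.8 + 4.3 + 1.1 + 4.6); existing moment 6.0·135 + 6.8·240 + 4.3·217 + 1.1·303 + 4.6·274 = 4968.8.
Balance at x = 154 requires (4968.8 + w·82) / (22.8 + w) = 154.
Rearranging, w·(82 − 154) = 154·22.8 − 4968.8 = -1457.6, so w ≈ -1457.6/-72 = 20.24.

w ≈ 20.2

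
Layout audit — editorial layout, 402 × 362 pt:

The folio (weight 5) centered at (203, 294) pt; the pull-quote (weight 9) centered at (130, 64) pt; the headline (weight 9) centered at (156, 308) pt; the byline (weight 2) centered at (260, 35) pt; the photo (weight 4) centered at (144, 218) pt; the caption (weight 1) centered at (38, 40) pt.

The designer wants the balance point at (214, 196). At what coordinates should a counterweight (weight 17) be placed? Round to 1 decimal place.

(313.8, 200.7)

With the counterweight, Σw becomes 5 + 9 + 9 + 2 + 4 + 1 + 17 = 47.
x: target moment 47×214 = 10058; current 5·203 + 9·130 + 9·156 + 2·260 + 4·144 + 1·38 = 4723; the counterweight supplies 5335, so x = 5335/17 ≈ 313.82.
y: target moment 47×196 = 9212; current 5·294 + 9·64 + 9·308 + 2·35 + 4·218 + 1·40 = 5800; the counterweight supplies 3412, so y = 3412/17 ≈ 200.71.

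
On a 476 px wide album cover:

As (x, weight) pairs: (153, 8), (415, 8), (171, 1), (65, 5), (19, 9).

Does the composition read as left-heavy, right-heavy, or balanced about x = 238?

Σw = 8 + 8 + 1 + 5 + 9 = 31.
x-moment: 8·153 + 8·415 + 1·171 + 5·65 + 9·19 = 5211; centroid 5211/31 ≈ 168.10.
168.1 vs midline 238 → left-heavy.

left-heavy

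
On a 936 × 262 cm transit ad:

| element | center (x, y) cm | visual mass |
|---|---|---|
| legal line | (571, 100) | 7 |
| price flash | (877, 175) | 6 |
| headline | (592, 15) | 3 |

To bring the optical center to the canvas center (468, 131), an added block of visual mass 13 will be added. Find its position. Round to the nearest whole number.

(195, 154)

New total weight: (7 + 6 + 3) + 13 = 29.
x: target moment 29×468 = 13572; current 7·571 + 6·877 + 3·592 = 11035; the added block supplies 2537, so x = 2537/13 ≈ 195.15.
y: target moment 29×131 = 3799; current 7·100 + 6·175 + 3·15 = 1795; the added block supplies 2004, so y = 2004/13 ≈ 154.15.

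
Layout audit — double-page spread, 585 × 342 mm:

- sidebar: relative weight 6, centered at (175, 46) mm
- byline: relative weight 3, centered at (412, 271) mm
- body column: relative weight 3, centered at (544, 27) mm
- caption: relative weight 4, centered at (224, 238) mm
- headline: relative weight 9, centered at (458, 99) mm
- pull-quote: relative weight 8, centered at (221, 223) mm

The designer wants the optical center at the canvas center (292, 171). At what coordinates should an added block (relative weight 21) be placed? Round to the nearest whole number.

(241, 211)

New total weight: (6 + 3 + 3 + 4 + 9 + 8) + 21 = 54.
Along x: (10704 + 21·x) / 54 = 292 (existing moment 6·175 + 3·412 + 3·544 + 4·224 + 9·458 + 8·221 = 10704) ⇒ x = (15768 − 10704) / 21 ≈ 241.14.
Along y: (4797 + 21·y) / 54 = 171 (existing moment 6·46 + 3·271 + 3·27 + 4·238 + 9·99 + 8·223 = 4797) ⇒ y = (9234 − 4797) / 21 ≈ 211.29.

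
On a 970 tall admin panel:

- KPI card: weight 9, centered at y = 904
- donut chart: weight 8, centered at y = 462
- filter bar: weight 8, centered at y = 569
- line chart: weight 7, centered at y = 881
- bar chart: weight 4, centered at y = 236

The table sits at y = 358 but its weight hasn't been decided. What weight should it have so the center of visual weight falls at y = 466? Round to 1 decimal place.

w ≈ 62.2

Fixed elements: Σw = 9 + 8 + 8 + 7 + 4 = 36, Σw·y = 9·904 + 8·462 + 8·569 + 7·881 + 4·236 = 23495.
Balance at y = 466 requires (23495 + w·358) / (36 + w) = 466.
So w = (466·36 − 23495)/(358 − 466) = -6719/-108 ≈ 62.21.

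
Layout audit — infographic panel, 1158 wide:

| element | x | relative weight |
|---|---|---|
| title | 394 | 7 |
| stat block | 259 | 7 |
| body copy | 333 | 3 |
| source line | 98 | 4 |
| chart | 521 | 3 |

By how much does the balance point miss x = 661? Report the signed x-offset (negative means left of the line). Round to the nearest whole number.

≈ -347

Total weight = 7 + 7 + 3 + 4 + 3 = 24.
x: (7·394 + 7·259 + 3·333 + 4·98 + 3·521) / 24 = 7525 / 24 ≈ 313.54
Against x = 661, that's 313.54 − 661 = -347.46.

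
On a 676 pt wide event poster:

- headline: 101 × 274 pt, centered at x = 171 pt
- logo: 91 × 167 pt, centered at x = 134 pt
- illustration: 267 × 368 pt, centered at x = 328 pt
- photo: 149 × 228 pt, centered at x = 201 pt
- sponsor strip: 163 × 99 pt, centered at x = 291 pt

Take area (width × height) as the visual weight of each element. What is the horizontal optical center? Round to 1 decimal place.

Taking area as weight: headline 101·274 = 27674, logo 91·167 = 15197, illustration 267·368 = 98256, photo 149·228 = 33972, sponsor strip 163·99 = 16137. Sum 191236.
x: (27674·171 + 15197·134 + 98256·328 + 33972·201 + 16137·291) / 191236 = 50520859 / 191236 ≈ 264.18

x ≈ 264.2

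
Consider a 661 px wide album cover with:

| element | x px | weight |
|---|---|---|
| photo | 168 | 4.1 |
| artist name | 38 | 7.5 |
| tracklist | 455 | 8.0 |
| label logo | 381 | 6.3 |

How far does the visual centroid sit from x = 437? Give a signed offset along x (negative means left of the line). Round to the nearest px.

≈ -166 px

Weights sum to 4.1 + 7.5 + 8.0 + 6.3 = 25.9.
Σw·x = 4.1·168 + 7.5·38 + 8.0·455 + 6.3·381 = 7014.1, so x̄ = 7014.1/25.9 ≈ 270.81.
Offset from x = 437: 270.81 − 437 ≈ -166.19.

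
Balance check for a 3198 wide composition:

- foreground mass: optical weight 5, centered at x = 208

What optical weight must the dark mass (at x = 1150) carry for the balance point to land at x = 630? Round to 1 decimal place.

The single fixed element contributes weight 5, moment 5·208 = 1040.
For the centroid to hit 630: (1040 + w·1150) / (5 + w) = 630.
So w = (630·5 − 1040)/(1150 − 630) = 2110/520 ≈ 4.06.

w ≈ 4.1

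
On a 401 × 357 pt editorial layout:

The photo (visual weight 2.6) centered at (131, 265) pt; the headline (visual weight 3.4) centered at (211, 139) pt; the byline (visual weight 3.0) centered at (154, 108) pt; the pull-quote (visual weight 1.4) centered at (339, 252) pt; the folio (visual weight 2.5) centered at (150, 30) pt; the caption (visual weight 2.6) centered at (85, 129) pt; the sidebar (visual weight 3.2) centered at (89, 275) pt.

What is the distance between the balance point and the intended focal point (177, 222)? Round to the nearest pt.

≈ 59 pt

Σw = 2.6 + 3.4 + 3.0 + 1.4 + 2.5 + 2.6 + 3.2 = 18.7.
x: (2.6·131 + 3.4·211 + 3.0·154 + 1.4·339 + 2.5·150 + 2.6·85 + 3.2·89) / 18.7 = 2875.4 / 18.7 ≈ 153.76
y: (2.6·265 + 3.4·139 + 3.0·108 + 1.4·252 + 2.5·30 + 2.6·129 + 3.2·275) / 18.7 = 3128.8 / 18.7 ≈ 167.32
From (177, 222): dx = -23.24, dy = -54.68, so the distance is √(dx²+dy²) ≈ 59.42.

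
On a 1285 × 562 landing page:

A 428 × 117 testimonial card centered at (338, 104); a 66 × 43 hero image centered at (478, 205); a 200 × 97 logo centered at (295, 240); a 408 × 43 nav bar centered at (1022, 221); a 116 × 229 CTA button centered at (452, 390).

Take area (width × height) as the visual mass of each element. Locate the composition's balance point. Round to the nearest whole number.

Areas → weights: testimonial card 428·117 = 50076, hero image 66·43 = 2838, logo 200·97 = 19400, nav bar 408·43 = 17544, CTA button 116·229 = 26564; Σw = 116422.
x: (50076·338 + 2838·478 + 19400·295 + 17544·1022 + 26564·452) / 116422 = 53942148 / 116422 ≈ 463.33
y: (50076·104 + 2838·205 + 19400·240 + 17544·221 + 26564·390) / 116422 = 24682878 / 116422 ≈ 212.01

(463, 212)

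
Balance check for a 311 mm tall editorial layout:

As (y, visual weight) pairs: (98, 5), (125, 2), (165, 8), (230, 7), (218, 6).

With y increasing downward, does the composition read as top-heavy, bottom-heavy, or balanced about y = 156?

Weights sum to 5 + 2 + 8 + 7 + 6 = 28.
y: (5·98 + 2·125 + 8·165 + 7·230 + 6·218) / 28 = 4978 / 28 ≈ 177.79
177.8 lies below (larger y than) the midline 156, so the layout is bottom-heavy.

bottom-heavy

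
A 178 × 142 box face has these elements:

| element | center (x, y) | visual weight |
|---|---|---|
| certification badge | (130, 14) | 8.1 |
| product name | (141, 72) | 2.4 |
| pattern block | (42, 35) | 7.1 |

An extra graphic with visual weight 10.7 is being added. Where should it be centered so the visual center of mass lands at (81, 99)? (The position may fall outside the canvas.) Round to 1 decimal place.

(56.3, 211.9)

With the extra graphic, Σw becomes 8.1 + 2.4 + 7.1 + 10.7 = 28.3.
Along x: (1689.6 + 10.7·x) / 28.3 = 81 (existing moment 8.1·130 + 2.4·141 + 7.1·42 = 1689.6) ⇒ x = (2292.3 − 1689.6) / 10.7 ≈ 56.33.
Along y: (534.7 + 10.7·y) / 28.3 = 99 (existing moment 8.1·14 + 2.4·72 + 7.1·35 = 534.7) ⇒ y = (2801.7 − 534.7) / 10.7 ≈ 211.87.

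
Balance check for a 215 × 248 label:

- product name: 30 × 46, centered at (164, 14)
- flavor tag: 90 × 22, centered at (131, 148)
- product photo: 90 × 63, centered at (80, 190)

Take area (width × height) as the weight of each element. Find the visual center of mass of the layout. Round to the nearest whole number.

(104, 154)

Areas → weights: product name 30·46 = 1380, flavor tag 90·22 = 1980, product photo 90·63 = 5670; Σw = 9030.
x: (1380·164 + 1980·131 + 5670·80) / 9030 = 939300 / 9030 ≈ 104.02
y: (1380·14 + 1980·148 + 5670·190) / 9030 = 1389660 / 9030 ≈ 153.89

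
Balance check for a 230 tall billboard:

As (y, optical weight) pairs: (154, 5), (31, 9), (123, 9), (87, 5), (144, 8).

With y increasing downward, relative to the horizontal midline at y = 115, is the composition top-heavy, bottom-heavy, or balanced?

top-heavy

Weights sum to 5 + 9 + 9 + 5 + 8 = 36.
y-moment: 5·154 + 9·31 + 9·123 + 5·87 + 8·144 = 3743; centroid 3743/36 ≈ 103.97.
104.0 lies above (smaller y than) the midline 115, so the layout is top-heavy.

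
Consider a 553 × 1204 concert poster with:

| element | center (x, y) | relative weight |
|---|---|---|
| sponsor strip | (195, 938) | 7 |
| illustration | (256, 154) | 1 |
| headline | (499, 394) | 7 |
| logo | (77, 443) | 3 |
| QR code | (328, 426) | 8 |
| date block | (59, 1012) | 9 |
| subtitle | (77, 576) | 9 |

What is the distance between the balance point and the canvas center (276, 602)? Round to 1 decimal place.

Σw = 7 + 1 + 7 + 3 + 8 + 9 + 9 = 44.
x: (7·195 + 1·256 + 7·499 + 3·77 + 8·328 + 9·59 + 9·77) / 44 = 9193 / 44 ≈ 208.93
y: (7·938 + 1·154 + 7·394 + 3·443 + 8·426 + 9·1012 + 9·576) / 44 = 28507 / 44 ≈ 647.89
Offset from (276, 602): Δx ≈ -67.07, Δy ≈ 45.89; distance = √(Δx² + Δy²) ≈ 81.26.

≈ 81.3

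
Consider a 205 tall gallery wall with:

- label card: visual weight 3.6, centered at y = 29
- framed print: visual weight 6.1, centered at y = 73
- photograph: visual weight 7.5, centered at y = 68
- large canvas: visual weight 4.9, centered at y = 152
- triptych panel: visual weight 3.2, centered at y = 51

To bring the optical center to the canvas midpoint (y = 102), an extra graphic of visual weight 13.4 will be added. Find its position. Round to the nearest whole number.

With the extra graphic, Σw becomes 3.6 + 6.1 + 7.5 + 4.9 + 3.2 + 13.4 = 38.7.
y: need Σw·y = 38.7·102 = 3947.4. Existing = 3.6·29 + 6.1·73 + 7.5·68 + 4.9·152 + 3.2·51 = 1967.7. Remainder 1979.7 / 13.4 ≈ 147.74.

y ≈ 148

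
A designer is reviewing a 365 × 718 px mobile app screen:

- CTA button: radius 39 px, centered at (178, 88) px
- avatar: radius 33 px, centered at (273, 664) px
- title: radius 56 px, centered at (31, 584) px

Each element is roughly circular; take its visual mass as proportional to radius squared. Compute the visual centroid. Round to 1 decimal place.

Weights ∝ r²: CTA button 39² = 1521, avatar 33² = 1089, title 56² = 3136; Σw = 5746.
x: (1521·178 + 1089·273 + 3136·31) / 5746 = 665251 / 5746 ≈ 115.78
y: (1521·88 + 1089·664 + 3136·584) / 5746 = 2688368 / 5746 ≈ 467.87

(115.8, 467.9)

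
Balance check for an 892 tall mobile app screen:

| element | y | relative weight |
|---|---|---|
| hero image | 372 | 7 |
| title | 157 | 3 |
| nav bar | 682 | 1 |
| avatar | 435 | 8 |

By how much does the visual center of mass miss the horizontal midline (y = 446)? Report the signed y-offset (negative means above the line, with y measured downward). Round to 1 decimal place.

≈ -65.1

Σw = 7 + 3 + 1 + 8 = 19.
y-moment: 7·372 + 3·157 + 1·682 + 8·435 = 7237; centroid 7237/19 ≈ 380.89.
Difference: 380.89 − 446 ≈ -65.11.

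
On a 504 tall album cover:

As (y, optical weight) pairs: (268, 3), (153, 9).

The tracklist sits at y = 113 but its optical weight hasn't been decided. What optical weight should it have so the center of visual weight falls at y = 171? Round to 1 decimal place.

Fixed elements: Σw = 3 + 9 = 12, Σw·y = 3·268 + 9·153 = 2181.
Set Σw·y/Σw = 171: (2181 + 113w) = 171·(12 + w).
Solving: w = (171·12 − 2181) / (113 − 171) = -129 / -58 ≈ 2.22.

w ≈ 2.2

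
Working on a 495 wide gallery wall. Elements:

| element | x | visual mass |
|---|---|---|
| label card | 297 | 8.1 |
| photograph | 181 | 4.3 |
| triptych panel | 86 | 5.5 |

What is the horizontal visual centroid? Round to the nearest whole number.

x ≈ 204

Σw = 8.1 + 4.3 + 5.5 = 17.9.
x-moment: 8.1·297 + 4.3·181 + 5.5·86 = 3657.0; centroid 3657.0/17.9 ≈ 204.30.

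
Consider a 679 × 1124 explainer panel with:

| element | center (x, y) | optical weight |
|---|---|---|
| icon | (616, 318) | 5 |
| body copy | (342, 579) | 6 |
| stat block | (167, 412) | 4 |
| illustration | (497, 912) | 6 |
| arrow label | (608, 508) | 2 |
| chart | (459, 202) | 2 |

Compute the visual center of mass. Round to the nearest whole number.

Total weight = 5 + 6 + 4 + 6 + 2 + 2 = 25.
Σw·x = 5·616 + 6·342 + 4·167 + 6·497 + 2·608 + 2·459 = 10916, so x̄ = 10916/25 ≈ 436.64.
Σw·y = 5·318 + 6·579 + 4·412 + 6·912 + 2·508 + 2·202 = 13604, so ȳ = 13604/25 ≈ 544.16.

(437, 544)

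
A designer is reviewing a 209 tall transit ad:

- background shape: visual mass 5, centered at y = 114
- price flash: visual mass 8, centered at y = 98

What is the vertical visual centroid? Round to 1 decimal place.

y ≈ 104.2

Weights sum to 5 + 8 = 13.
y: (5·114 + 8·98) / 13 = 1354 / 13 ≈ 104.15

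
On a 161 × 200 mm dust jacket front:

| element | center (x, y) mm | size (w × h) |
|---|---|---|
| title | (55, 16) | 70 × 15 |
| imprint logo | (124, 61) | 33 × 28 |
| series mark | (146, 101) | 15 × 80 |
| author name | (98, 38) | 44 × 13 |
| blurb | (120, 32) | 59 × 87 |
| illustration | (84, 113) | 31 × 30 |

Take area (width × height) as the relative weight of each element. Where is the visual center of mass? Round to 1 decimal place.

(111.9, 49.5)

Areas → weights: title 70·15 = 1050, imprint logo 33·28 = 924, series mark 15·80 = 1200, author name 44·13 = 572, blurb 59·87 = 5133, illustration 31·30 = 930; Σw = 9809.
x-moment: 1050·55 + 924·124 + 1200·146 + 572·98 + 5133·120 + 930·84 = 1097662; centroid 1097662/9809 ≈ 111.90.
y-moment: 1050·16 + 924·61 + 1200·101 + 572·38 + 5133·32 + 930·113 = 485446; centroid 485446/9809 ≈ 49.49.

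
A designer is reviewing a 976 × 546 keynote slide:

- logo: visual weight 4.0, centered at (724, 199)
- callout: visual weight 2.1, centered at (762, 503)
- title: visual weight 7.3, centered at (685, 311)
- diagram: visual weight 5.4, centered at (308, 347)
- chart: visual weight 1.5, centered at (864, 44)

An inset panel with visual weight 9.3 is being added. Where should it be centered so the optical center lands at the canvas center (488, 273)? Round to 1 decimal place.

(213.9, 217.0)

With the inset panel, Σw becomes 4.0 + 2.1 + 7.3 + 5.4 + 1.5 + 9.3 = 29.6.
x: target moment 29.6×488 = 14444.8; current 4.0·724 + 2.1·762 + 7.3·685 + 5.4·308 + 1.5·864 = 12455.9; the inset panel supplies 1988.9, so x = 1988.9/9.3 ≈ 213.86.
y: target moment 29.6×273 = 8080.8; current 4.0·199 + 2.1·503 + 7.3·311 + 5.4·347 + 1.5·44 = 6062.4; the inset panel supplies 2018.4, so y = 2018.4/9.3 ≈ 217.03.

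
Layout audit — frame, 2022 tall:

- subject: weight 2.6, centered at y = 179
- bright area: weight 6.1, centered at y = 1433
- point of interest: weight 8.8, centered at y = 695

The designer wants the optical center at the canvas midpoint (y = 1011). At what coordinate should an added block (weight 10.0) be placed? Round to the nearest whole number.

After adding the added block, total weight = 2.6 + 6.1 + 8.8 + 10.0 = 27.5.
y: target moment 27.5×1011 = 27802.5; current 2.6·179 + 6.1·1433 + 8.8·695 = 15322.7; the added block supplies 12479.8, so y = 12479.8/10.0 ≈ 1247.98.

y ≈ 1248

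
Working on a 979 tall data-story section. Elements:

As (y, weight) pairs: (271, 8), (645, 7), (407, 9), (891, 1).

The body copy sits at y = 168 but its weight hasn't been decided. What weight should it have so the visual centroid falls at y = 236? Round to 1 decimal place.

Known weights sum to 8 + 7 + 9 + 1 = 25; their moment is 8·271 + 7·645 + 9·407 + 1·891 = 11237.
Balance at y = 236 requires (11237 + w·168) / (25 + w) = 236.
Rearranging, w·(168 − 236) = 236·25 − 11237 = -5337, so w ≈ -5337/-68 = 78.49.

w ≈ 78.5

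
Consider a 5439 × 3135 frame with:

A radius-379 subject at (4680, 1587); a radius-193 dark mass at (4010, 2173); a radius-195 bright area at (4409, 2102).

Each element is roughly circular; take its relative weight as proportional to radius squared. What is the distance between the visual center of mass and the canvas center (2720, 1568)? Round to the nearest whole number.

Weights ∝ r²: subject 379² = 143641, dark mass 193² = 37249, bright area 195² = 38025; Σw = 218915.
x-moment: 143641·4680 + 37249·4010 + 38025·4409 = 989260595; centroid 989260595/218915 ≈ 4518.93.
y-moment: 143641·1587 + 37249·2173 + 38025·2102 = 388828894; centroid 388828894/218915 ≈ 1776.16.
From (2720, 1568): dx = 1798.93, dy = 208.16, so the distance is √(dx²+dy²) ≈ 1810.93.

≈ 1811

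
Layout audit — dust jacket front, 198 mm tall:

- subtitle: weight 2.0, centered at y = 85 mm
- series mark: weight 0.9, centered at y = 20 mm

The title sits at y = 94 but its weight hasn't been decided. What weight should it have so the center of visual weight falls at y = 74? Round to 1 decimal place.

Known weights sum to 2.0 + 0.9 = 2.9; their moment is 2.0·85 + 0.9·20 = 188.0.
Set Σw·y/Σw = 74: (188.0 + 94w) = 74·(2.9 + w).
Rearranging, w·(94 − 74) = 74·2.9 − 188.0 = 26.6, so w ≈ 26.6/20 = 1.33.

w ≈ 1.3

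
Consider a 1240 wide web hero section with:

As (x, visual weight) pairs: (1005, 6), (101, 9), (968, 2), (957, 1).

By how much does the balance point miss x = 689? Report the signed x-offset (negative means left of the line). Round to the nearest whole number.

≈ -143

Σw = 6 + 9 + 2 + 1 = 18.
x-moment: 6·1005 + 9·101 + 2·968 + 1·957 = 9832; centroid 9832/18 ≈ 546.22.
Difference: 546.22 − 689 ≈ -142.78.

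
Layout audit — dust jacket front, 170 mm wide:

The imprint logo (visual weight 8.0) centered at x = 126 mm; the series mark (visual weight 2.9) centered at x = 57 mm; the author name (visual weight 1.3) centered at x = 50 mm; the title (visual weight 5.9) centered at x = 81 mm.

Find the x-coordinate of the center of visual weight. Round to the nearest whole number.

x ≈ 95

Total weight = 8.0 + 2.9 + 1.3 + 5.9 = 18.1.
x: (8.0·126 + 2.9·57 + 1.3·50 + 5.9·81) / 18.1 = 1716.2 / 18.1 ≈ 94.82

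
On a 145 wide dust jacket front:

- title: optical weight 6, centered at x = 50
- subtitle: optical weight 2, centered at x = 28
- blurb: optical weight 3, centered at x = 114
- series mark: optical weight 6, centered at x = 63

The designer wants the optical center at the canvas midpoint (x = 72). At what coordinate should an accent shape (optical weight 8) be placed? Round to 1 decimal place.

With the accent shape, Σw becomes 6 + 2 + 3 + 6 + 8 = 25.
x: need Σw·x = 25·72 = 1800. Existing = 6·50 + 2·28 + 3·114 + 6·63 = 1076. Remainder 724 / 8 ≈ 90.50.

x ≈ 90.5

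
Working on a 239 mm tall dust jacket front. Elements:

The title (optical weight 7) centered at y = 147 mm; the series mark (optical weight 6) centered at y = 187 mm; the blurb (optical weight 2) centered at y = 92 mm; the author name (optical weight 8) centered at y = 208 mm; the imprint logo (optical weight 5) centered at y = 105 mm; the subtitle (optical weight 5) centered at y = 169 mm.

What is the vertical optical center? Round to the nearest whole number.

y ≈ 163

Weights sum to 7 + 6 + 2 + 8 + 5 + 5 = 33.
Σw·y = 7·147 + 6·187 + 2·92 + 8·208 + 5·105 + 5·169 = 5369, so ȳ = 5369/33 ≈ 162.70.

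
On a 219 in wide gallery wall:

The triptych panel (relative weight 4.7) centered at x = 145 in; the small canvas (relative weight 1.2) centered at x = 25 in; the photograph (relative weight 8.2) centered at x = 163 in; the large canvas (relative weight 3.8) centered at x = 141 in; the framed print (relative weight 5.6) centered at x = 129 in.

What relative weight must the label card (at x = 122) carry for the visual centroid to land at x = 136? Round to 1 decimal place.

w ≈ 7.9

Existing Σw = 23.5 (4.7 + 1.2 + 8.2 + 3.8 + 5.6); existing moment 4.7·145 + 1.2·25 + 8.2·163 + 3.8·141 + 5.6·129 = 3306.3.
Balance at x = 136 requires (3306.3 + w·122) / (23.5 + w) = 136.
Rearranging, w·(122 − 136) = 136·23.5 − 3306.3 = -110.3, so w ≈ -110.3/-14 = 7.88.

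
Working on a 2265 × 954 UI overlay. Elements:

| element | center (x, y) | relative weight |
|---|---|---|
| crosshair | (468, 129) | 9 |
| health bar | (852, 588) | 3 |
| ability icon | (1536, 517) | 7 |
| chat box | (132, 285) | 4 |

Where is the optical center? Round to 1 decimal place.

(784.7, 334.1)

Σw = 9 + 3 + 7 + 4 = 23.
x: (9·468 + 3·852 + 7·1536 + 4·132) / 23 = 18048 / 23 ≈ 784.70
y: (9·129 + 3·588 + 7·517 + 4·285) / 23 = 7684 / 23 ≈ 334.09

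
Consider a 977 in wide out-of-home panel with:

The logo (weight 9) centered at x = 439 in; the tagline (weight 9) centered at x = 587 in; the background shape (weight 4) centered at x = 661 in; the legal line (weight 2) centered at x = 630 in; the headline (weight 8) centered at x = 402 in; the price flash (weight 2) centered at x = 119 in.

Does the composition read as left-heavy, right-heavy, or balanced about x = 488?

balanced

Weights sum to 9 + 9 + 4 + 2 + 8 + 2 = 34.
x-moment: 9·439 + 9·587 + 4·661 + 2·630 + 8·402 + 2·119 = 16592; centroid 16592/34 ≈ 488.00.
488.00 = 488 exactly: balanced.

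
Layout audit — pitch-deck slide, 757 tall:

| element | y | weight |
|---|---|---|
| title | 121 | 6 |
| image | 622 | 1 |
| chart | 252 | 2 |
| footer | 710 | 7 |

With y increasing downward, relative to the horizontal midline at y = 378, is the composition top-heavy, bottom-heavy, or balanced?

Weights sum to 6 + 1 + 2 + 7 = 16.
y-moment: 6·121 + 1·622 + 2·252 + 7·710 = 6822; centroid 6822/16 ≈ 426.38.
426.4 vs midline 378 → bottom-heavy.

bottom-heavy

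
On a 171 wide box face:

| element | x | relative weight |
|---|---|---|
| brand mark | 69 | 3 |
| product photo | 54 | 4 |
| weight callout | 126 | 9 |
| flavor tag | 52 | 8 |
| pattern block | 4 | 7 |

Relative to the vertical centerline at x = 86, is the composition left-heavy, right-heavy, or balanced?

left-heavy

Σw = 3 + 4 + 9 + 8 + 7 = 31.
x-moment: 3·69 + 4·54 + 9·126 + 8·52 + 7·4 = 2001; centroid 2001/31 ≈ 64.55.
64.5 lies left of the midline 86, so the layout is left-heavy.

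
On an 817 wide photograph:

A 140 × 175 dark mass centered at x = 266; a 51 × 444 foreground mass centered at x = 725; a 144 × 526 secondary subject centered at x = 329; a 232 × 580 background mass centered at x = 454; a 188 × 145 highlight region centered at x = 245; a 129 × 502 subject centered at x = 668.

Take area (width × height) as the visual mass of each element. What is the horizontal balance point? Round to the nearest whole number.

x ≈ 455

Areas: dark mass 140·175 = 24500, foreground mass 51·444 = 22644, secondary subject 144·526 = 75744, background mass 232·580 = 134560, highlight region 188·145 = 27260, subject 129·502 = 64758. Total weight = 349466.
Σw·x = 158880960; x̄ = 158880960/349466 ≈ 454.64.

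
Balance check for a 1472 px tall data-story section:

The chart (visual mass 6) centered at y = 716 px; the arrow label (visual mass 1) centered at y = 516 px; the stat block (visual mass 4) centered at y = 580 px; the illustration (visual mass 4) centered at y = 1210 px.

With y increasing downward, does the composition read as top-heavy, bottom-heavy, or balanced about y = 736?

Weights sum to 6 + 1 + 4 + 4 = 15.
y: (6·716 + 1·516 + 4·580 + 4·1210) / 15 = 11972 / 15 ≈ 798.13
798.1 lies below (larger y than) the midline 736, so the layout is bottom-heavy.

bottom-heavy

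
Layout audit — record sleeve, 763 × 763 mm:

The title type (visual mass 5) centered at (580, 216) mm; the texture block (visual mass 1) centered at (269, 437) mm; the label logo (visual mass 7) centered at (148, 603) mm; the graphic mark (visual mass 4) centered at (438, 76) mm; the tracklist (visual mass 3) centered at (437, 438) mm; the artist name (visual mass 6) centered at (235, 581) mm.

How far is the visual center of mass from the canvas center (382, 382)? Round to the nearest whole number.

≈ 60 mm

Σw = 5 + 1 + 7 + 4 + 3 + 6 = 26.
x-moment: 5·580 + 1·269 + 7·148 + 4·438 + 3·437 + 6·235 = 8678; centroid 8678/26 ≈ 333.77.
y-moment: 5·216 + 1·437 + 7·603 + 4·76 + 3·438 + 6·581 = 10842; centroid 10842/26 ≈ 417.00.
From (382, 382): dx = -48.23, dy = 35.00, so the distance is √(dx²+dy²) ≈ 59.59.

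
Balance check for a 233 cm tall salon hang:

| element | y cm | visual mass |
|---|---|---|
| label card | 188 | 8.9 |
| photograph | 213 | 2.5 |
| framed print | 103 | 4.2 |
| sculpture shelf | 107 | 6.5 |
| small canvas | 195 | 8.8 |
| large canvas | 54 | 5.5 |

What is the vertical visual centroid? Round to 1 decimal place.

y ≈ 146.9

Weights sum to 8.9 + 2.5 + 4.2 + 6.5 + 8.8 + 5.5 = 36.4.
y: moment 5346.8 / weight 36.4 ≈ 146.89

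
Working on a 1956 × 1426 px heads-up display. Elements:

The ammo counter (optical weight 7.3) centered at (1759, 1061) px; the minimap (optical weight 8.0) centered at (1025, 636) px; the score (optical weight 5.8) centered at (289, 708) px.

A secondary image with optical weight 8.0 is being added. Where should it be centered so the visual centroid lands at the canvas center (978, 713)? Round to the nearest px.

New total weight: (7.3 + 8.0 + 5.8) + 8.0 = 29.1.
Along x: (22716.9 + 8.0·x) / 29.1 = 978 (existing moment 7.3·1759 + 8.0·1025 + 5.8·289 = 22716.9) ⇒ x = (28459.8 − 22716.9) / 8.0 ≈ 717.86.
Along y: (16939.7 + 8.0·y) / 29.1 = 713 (existing moment 7.3·1061 + 8.0·636 + 5.8·708 = 16939.7) ⇒ y = (20748.3 − 16939.7) / 8.0 ≈ 476.07.

(718, 476)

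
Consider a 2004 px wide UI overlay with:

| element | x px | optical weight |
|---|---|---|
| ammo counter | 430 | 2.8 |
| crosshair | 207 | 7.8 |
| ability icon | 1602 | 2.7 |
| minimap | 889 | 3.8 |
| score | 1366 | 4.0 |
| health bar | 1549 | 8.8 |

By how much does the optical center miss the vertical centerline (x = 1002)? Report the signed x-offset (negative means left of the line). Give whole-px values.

Weights sum to 2.8 + 7.8 + 2.7 + 3.8 + 4.0 + 8.8 = 29.9.
Σw·x = 29617.4; x̄ = 29617.4/29.9 ≈ 990.55.
Offset from x = 1002: 990.55 − 1002 ≈ -11.45.

≈ -11 px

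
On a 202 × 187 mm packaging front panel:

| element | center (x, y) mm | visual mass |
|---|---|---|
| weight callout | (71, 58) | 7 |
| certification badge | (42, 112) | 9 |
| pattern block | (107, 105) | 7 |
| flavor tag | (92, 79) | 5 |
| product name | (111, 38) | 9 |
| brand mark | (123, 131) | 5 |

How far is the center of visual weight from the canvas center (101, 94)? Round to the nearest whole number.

≈ 16 mm

Total weight = 7 + 9 + 7 + 5 + 9 + 5 = 42.
x: moment 3698 / weight 42 ≈ 88.05
y: moment 3541 / weight 42 ≈ 84.31
Relative to (101, 94): Δ = (-12.95, -9.69); |Δ| = √(-12.95² + -9.69²) ≈ 16.18.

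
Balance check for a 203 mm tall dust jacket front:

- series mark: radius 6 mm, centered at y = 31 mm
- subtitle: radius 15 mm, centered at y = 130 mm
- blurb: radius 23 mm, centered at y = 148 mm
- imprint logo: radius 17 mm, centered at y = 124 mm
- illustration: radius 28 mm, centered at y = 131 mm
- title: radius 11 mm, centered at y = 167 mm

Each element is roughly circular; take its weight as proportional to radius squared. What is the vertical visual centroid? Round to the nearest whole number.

Weights ∝ r²: series mark 6² = 36, subtitle 15² = 225, blurb 23² = 529, imprint logo 17² = 289, illustration 28² = 784, title 11² = 121; Σw = 1984.
y-moment: 36·31 + 225·130 + 529·148 + 289·124 + 784·131 + 121·167 = 267405; centroid 267405/1984 ≈ 134.78.

y ≈ 135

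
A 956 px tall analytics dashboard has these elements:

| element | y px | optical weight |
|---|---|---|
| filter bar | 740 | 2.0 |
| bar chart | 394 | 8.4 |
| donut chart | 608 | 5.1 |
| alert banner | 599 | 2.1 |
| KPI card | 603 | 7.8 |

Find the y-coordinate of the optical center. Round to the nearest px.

Total weight = 2.0 + 8.4 + 5.1 + 2.1 + 7.8 = 25.4.
y-moment: 2.0·740 + 8.4·394 + 5.1·608 + 2.1·599 + 7.8·603 = 13851.7; centroid 13851.7/25.4 ≈ 545.34.

y ≈ 545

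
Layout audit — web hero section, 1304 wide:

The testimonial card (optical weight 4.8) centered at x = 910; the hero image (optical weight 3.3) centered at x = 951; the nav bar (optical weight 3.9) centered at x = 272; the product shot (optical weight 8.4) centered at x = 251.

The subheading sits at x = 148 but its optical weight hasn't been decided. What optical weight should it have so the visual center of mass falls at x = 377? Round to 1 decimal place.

Existing Σw = 20.4 (4.8 + 3.3 + 3.9 + 8.4); existing moment 4.8·910 + 3.3·951 + 3.9·272 + 8.4·251 = 10675.5.
Balance at x = 377 requires (10675.5 + w·148) / (20.4 + w) = 377.
So w = (377·20.4 − 10675.5)/(148 − 377) = -2984.7/-229 ≈ 13.03.

w ≈ 13.0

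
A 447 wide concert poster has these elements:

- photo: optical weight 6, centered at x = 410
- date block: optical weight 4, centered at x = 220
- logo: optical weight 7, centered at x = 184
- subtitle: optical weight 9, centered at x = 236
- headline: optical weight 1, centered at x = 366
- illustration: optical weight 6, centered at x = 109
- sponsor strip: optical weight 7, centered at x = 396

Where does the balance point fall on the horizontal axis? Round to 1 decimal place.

x ≈ 263.6

Total weight = 6 + 4 + 7 + 9 + 1 + 6 + 7 = 40.
Σw·x = 10544; x̄ = 10544/40 ≈ 263.60.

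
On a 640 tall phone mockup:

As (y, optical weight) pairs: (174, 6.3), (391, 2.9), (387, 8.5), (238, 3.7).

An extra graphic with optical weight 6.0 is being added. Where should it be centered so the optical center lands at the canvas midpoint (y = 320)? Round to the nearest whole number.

y ≈ 395

New total weight: (6.3 + 2.9 + 8.5 + 3.7) + 6.0 = 27.4.
y: need Σw·y = 27.4·320 = 8768.0. Existing = 6.3·174 + 2.9·391 + 8.5·387 + 3.7·238 = 6400.2. Remainder 2367.8 / 6.0 ≈ 394.63.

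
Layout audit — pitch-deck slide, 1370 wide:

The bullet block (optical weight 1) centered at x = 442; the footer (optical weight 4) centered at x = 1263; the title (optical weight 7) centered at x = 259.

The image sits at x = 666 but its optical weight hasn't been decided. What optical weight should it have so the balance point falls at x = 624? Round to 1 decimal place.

Existing Σw = 12 (1 + 4 + 7); existing moment 1·442 + 4·1263 + 7·259 = 7307.
For the centroid to hit 624: (7307 + w·666) / (12 + w) = 624.
Rearranging, w·(666 − 624) = 624·12 − 7307 = 181, so w ≈ 181/42 = 4.31.

w ≈ 4.3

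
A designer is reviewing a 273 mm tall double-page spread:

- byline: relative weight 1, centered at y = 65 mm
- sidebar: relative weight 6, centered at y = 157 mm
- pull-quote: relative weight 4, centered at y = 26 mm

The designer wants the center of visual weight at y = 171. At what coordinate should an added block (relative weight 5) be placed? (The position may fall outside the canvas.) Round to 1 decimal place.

y ≈ 325.0

After adding the added block, total weight = 1 + 6 + 4 + 5 = 16.
Along y: (1111 + 5·y) / 16 = 171 (existing moment 1·65 + 6·157 + 4·26 = 1111) ⇒ y = (2736 − 1111) / 5 ≈ 325.00.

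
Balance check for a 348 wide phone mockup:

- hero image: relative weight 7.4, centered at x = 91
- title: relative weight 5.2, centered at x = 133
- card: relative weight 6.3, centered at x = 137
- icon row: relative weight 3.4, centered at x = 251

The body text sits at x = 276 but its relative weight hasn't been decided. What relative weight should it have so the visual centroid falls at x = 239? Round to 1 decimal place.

w ≈ 60.8

Known weights sum to 7.4 + 5.2 + 6.3 + 3.4 = 22.3; their moment is 7.4·91 + 5.2·133 + 6.3·137 + 3.4·251 = 3081.5.
For the centroid to hit 239: (3081.5 + w·276) / (22.3 + w) = 239.
So w = (239·22.3 − 3081.5)/(276 − 239) = 2248.2/37 ≈ 60.76.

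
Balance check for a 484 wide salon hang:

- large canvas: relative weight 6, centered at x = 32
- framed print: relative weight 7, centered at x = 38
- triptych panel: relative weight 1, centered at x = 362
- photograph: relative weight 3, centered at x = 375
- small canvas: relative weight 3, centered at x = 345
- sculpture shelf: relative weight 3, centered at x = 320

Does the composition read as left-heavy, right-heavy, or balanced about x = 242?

left-heavy

Σw = 6 + 7 + 1 + 3 + 3 + 3 = 23.
x: moment 3940 / weight 23 ≈ 171.30
171.3 lies left of the midline 242, so the layout is left-heavy.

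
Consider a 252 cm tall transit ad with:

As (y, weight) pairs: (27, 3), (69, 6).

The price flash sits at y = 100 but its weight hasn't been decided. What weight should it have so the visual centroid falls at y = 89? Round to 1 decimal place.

Fixed elements: Σw = 3 + 6 = 9, Σw·y = 3·27 + 6·69 = 495.
Set Σw·y/Σw = 89: (495 + 100w) = 89·(9 + w).
Rearranging, w·(100 − 89) = 89·9 − 495 = 306, so w ≈ 306/11 = 27.82.

w ≈ 27.8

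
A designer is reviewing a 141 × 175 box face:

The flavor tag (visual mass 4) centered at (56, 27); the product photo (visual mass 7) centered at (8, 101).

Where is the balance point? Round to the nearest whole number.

Total weight = 4 + 7 = 11.
x-moment: 4·56 + 7·8 = 280; centroid 280/11 ≈ 25.45.
y-moment: 4·27 + 7·101 = 815; centroid 815/11 ≈ 74.09.

(25, 74)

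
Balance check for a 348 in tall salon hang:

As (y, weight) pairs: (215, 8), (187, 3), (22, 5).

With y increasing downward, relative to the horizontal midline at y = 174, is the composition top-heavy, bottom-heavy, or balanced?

top-heavy

Total weight = 8 + 3 + 5 = 16.
y-moment: 8·215 + 3·187 + 5·22 = 2391; centroid 2391/16 ≈ 149.44.
149.4 vs midline 174 → top-heavy.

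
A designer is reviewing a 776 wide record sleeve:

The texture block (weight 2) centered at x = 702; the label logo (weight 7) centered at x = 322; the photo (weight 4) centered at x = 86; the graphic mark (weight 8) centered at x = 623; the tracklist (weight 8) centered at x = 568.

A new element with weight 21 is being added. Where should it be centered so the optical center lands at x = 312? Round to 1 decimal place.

With the new element, Σw becomes 2 + 7 + 4 + 8 + 8 + 21 = 50.
Along x: (13530 + 21·x) / 50 = 312 (existing moment 2·702 + 7·322 + 4·86 + 8·623 + 8·568 = 13530) ⇒ x = (15600 − 13530) / 21 ≈ 98.57.

x ≈ 98.6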